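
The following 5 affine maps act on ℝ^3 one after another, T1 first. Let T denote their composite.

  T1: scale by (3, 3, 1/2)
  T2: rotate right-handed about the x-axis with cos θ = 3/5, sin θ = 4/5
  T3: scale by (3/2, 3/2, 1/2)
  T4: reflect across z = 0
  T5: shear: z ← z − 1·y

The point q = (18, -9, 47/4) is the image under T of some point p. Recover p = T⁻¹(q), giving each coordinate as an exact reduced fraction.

p = (4, -8/3, 3)

T1 = [3 0 0 0; 0 3 0 0; 0 0 1/2 0; 0 0 0 1]
T2·T1 = [3 0 0 0; 0 9/5 -2/5 0; 0 12/5 3/10 0; 0 0 0 1]
T3·…·T1 = [9/2 0 0 0; 0 27/10 -3/5 0; 0 6/5 3/20 0; 0 0 0 1]
T4·…·T1 = [9/2 0 0 0; 0 27/10 -3/5 0; 0 -6/5 -3/20 0; 0 0 0 1]
T5·…·T1 = [9/2 0 0 0; 0 27/10 -3/5 0; 0 -39/10 9/20 0; 0 0 0 1]
det M = -81/16; M⁻¹ = [2/9 0 0 0; 0 -2/5 -8/15 0; 0 -52/15 -12/5 0; 0 0 0 1]
M⁻¹ · (18, -9, 47/4)ᵀ = (4, -8/3, 3)ᵀ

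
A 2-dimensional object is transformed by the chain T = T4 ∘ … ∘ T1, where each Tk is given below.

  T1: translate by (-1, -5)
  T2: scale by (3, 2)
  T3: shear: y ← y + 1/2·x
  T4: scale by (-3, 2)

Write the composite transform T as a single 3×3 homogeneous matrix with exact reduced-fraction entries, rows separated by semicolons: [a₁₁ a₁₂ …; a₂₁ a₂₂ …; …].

T = [-9 0 9; 3 4 -23; 0 0 1]

T1 = [1 0 -1; 0 1 -5; 0 0 1]
T2·T1 = [3 0 -3; 0 2 -10; 0 0 1]
T3·…·T1 = [3 0 -3; 3/2 2 -23/2; 0 0 1]
T4·…·T1 = [-9 0 9; 3 4 -23; 0 0 1]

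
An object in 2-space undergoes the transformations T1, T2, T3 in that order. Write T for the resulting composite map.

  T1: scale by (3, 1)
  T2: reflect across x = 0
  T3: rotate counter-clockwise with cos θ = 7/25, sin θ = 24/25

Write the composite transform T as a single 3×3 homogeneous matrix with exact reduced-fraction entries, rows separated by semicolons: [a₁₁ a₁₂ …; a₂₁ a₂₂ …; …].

T = [-21/25 -24/25 0; -72/25 7/25 0; 0 0 1]

T1 = [3 0 0; 0 1 0; 0 0 1]
T2·T1 = [-3 0 0; 0 1 0; 0 0 1]
T3·…·T1 = [-21/25 -24/25 0; -72/25 7/25 0; 0 0 1]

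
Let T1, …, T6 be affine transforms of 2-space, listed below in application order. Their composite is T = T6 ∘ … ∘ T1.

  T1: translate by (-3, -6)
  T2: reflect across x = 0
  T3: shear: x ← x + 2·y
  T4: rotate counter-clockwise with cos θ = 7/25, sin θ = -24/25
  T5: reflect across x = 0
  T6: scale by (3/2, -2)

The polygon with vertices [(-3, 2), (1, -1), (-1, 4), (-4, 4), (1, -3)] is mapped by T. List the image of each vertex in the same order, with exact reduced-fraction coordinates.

image vertices: (33/5, -8/5), (378/25, -478/25), (72/25, 28/25), (81/50, 172/25), (492/25, -642/25)

T1 translate by (-3, -6): (-3, 2) → (-6, -4); (1, -1) → (-2, -7); (-1, 4) → (-4, -2); (-4, 4) → (-7, -2); (1, -3) → (-2, -9)
T2 reflect across x = 0: (-6, -4) → (6, -4); (-2, -7) → (2, -7); (-4, -2) → (4, -2); (-7, -2) → (7, -2); (-2, -9) → (2, -9)
T3 shear: x ← x + 2·y: (6, -4) → (-2, -4); (2, -7) → (-12, -7); (4, -2) → (0, -2); (7, -2) → (3, -2); (2, -9) → (-16, -9)
T4 rotate counter-clockwise with cos θ = 7/25, sin θ = -24/25: (-2, -4) → (-22/5, 4/5); (-12, -7) → (-252/25, 239/25); (0, -2) → (-48/25, -14/25); (3, -2) → (-27/25, -86/25); (-16, -9) → (-328/25, 321/25)
T5 reflect across x = 0: (-22/5, 4/5) → (22/5, 4/5); (-252/25, 239/25) → (252/25, 239/25); (-48/25, -14/25) → (48/25, -14/25); (-27/25, -86/25) → (27/25, -86/25); (-328/25, 321/25) → (328/25, 321/25)
T6 scale by (3/2, -2): (22/5, 4/5) → (33/5, -8/5); (252/25, 239/25) → (378/25, -478/25); (48/25, -14/25) → (72/25, 28/25); (27/25, -86/25) → (81/50, 172/25); (328/25, 321/25) → (492/25, -642/25)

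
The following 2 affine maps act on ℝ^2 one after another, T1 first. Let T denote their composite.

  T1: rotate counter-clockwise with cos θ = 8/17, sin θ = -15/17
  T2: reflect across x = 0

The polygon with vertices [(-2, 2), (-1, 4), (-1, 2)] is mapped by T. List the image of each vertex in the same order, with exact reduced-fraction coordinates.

image vertices: (-14/17, 46/17), (-52/17, 47/17), (-22/17, 31/17)

T1 rotate counter-clockwise with cos θ = 8/17, sin θ = -15/17: (-2, 2) → (14/17, 46/17); (-1, 4) → (52/17, 47/17); (-1, 2) → (22/17, 31/17)
T2 reflect across x = 0: (14/17, 46/17) → (-14/17, 46/17); (52/17, 47/17) → (-52/17, 47/17); (22/17, 31/17) → (-22/17, 31/17)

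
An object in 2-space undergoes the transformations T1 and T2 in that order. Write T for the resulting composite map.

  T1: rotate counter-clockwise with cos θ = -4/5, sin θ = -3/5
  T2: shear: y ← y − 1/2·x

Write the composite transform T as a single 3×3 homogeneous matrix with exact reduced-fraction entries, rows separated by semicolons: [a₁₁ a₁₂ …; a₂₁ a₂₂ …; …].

T = [-4/5 3/5 0; -1/5 -11/10 0; 0 0 1]

T1 = [-4/5 3/5 0; -3/5 -4/5 0; 0 0 1]
T2·T1 = [-4/5 3/5 0; -1/5 -11/10 0; 0 0 1]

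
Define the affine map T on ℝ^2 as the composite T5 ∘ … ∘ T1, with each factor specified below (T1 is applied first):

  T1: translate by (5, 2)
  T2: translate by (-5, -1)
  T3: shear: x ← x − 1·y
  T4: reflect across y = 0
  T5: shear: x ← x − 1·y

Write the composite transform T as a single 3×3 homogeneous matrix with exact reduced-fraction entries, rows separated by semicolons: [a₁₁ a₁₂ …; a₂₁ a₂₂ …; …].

T1 = [1 0 5; 0 1 2; 0 0 1]
T2·T1 = [1 0 0; 0 1 1; 0 0 1]
T3·…·T1 = [1 -1 -1; 0 1 1; 0 0 1]
T4·…·T1 = [1 -1 -1; 0 -1 -1; 0 0 1]
T5·…·T1 = [1 0 0; 0 -1 -1; 0 0 1]

T = [1 0 0; 0 -1 -1; 0 0 1]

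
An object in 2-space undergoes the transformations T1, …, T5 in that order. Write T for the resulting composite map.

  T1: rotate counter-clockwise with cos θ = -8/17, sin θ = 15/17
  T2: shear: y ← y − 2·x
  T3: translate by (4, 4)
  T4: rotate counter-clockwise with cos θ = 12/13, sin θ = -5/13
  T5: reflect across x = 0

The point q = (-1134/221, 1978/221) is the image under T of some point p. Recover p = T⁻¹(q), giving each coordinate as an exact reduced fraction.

p = (2, 2)

T1 = [-8/17 -15/17 0; 15/17 -8/17 0; 0 0 1]
T2·T1 = [-8/17 -15/17 0; 31/17 22/17 0; 0 0 1]
T3·…·T1 = [-8/17 -15/17 4; 31/17 22/17 4; 0 0 1]
T4·…·T1 = [59/221 -70/221 68/13; 412/221 339/221 28/13; 0 0 1]
T5·…·T1 = [-59/221 70/221 -68/13; 412/221 339/221 28/13; 0 0 1]
det M = -1; M⁻¹ = [-339/221 70/221 -148/17; 412/221 59/221 156/17; 0 0 1]
M⁻¹ · (-1134/221, 1978/221)ᵀ = (2, 2)ᵀ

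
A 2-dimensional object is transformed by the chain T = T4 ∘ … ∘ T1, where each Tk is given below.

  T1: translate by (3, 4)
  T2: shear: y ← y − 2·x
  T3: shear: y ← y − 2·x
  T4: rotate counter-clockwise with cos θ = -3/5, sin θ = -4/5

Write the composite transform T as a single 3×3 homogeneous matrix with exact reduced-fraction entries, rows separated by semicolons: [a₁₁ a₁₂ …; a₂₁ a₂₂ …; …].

T1 = [1 0 3; 0 1 4; 0 0 1]
T2·T1 = [1 0 3; -2 1 -2; 0 0 1]
T3·…·T1 = [1 0 3; -4 1 -8; 0 0 1]
T4·…·T1 = [-19/5 4/5 -41/5; 8/5 -3/5 12/5; 0 0 1]

T = [-19/5 4/5 -41/5; 8/5 -3/5 12/5; 0 0 1]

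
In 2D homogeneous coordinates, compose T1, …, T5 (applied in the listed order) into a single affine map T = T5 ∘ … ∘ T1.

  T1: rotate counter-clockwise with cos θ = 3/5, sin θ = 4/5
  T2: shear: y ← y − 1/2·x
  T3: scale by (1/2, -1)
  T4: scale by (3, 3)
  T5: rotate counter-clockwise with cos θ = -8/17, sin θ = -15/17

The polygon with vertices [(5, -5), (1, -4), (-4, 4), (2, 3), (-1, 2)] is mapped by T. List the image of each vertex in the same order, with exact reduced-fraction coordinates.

T1 rotate counter-clockwise with cos θ = 3/5, sin θ = 4/5: (5, -5) → (7, 1); (1, -4) → (19/5, -8/5); (-4, 4) → (-28/5, -4/5); (2, 3) → (-6/5, 17/5); (-1, 2) → (-11/5, 2/5)
T2 shear: y ← y − 1/2·x: (7, 1) → (7, -5/2); (19/5, -8/5) → (19/5, -7/2); (-28/5, -4/5) → (-28/5, 2); (-6/5, 17/5) → (-6/5, 4); (-11/5, 2/5) → (-11/5, 3/2)
T3 scale by (1/2, -1): (7, -5/2) → (7/2, 5/2); (19/5, -7/2) → (19/10, 7/2); (-28/5, 2) → (-14/5, -2); (-6/5, 4) → (-3/5, -4); (-11/5, 3/2) → (-11/10, -3/2)
T4 scale by (3, 3): (7/2, 5/2) → (21/2, 15/2); (19/10, 7/2) → (57/10, 21/2); (-14/5, -2) → (-42/5, -6); (-3/5, -4) → (-9/5, -12); (-11/10, -3/2) → (-33/10, -9/2)
T5 rotate counter-clockwise with cos θ = -8/17, sin θ = -15/17: (21/2, 15/2) → (57/34, -435/34); (57/10, 21/2) → (1119/170, -339/34); (-42/5, -6) → (-114/85, 174/17); (-9/5, -12) → (-828/85, 123/17); (-33/10, -9/2) → (-411/170, 171/34)

image vertices: (57/34, -435/34), (1119/170, -339/34), (-114/85, 174/17), (-828/85, 123/17), (-411/170, 171/34)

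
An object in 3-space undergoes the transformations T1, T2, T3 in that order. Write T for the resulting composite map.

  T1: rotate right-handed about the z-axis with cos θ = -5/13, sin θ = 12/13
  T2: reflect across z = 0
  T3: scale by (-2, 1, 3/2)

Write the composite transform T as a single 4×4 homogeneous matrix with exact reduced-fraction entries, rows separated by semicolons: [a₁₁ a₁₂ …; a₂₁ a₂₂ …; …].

T1 = [-5/13 -12/13 0 0; 12/13 -5/13 0 0; 0 0 1 0; 0 0 0 1]
T2·T1 = [-5/13 -12/13 0 0; 12/13 -5/13 0 0; 0 0 -1 0; 0 0 0 1]
T3·…·T1 = [10/13 24/13 0 0; 12/13 -5/13 0 0; 0 0 -3/2 0; 0 0 0 1]

T = [10/13 24/13 0 0; 12/13 -5/13 0 0; 0 0 -3/2 0; 0 0 0 1]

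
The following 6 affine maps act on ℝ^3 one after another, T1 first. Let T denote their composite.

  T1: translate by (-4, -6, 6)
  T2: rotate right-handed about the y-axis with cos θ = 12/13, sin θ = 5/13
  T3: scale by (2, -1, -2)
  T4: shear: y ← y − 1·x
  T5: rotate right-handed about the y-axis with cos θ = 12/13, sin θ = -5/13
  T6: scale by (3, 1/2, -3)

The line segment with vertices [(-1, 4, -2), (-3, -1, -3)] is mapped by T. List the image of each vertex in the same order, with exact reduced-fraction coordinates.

image vertices: (-690/169, 53/13, 6456/169), (-2838/169, 229/26, 7182/169)

T1 translate by (-4, -6, 6): (-1, 4, -2) → (-5, -2, 4); (-3, -1, -3) → (-7, -7, 3)
T2 rotate right-handed about the y-axis with cos θ = 12/13, sin θ = 5/13: (-5, -2, 4) → (-40/13, -2, 73/13); (-7, -7, 3) → (-69/13, -7, 71/13)
T3 scale by (2, -1, -2): (-40/13, -2, 73/13) → (-80/13, 2, -146/13); (-69/13, -7, 71/13) → (-138/13, 7, -142/13)
T4 shear: y ← y − 1·x: (-80/13, 2, -146/13) → (-80/13, 106/13, -146/13); (-138/13, 7, -142/13) → (-138/13, 229/13, -142/13)
T5 rotate right-handed about the y-axis with cos θ = 12/13, sin θ = -5/13: (-80/13, 106/13, -146/13) → (-230/169, 106/13, -2152/169); (-138/13, 229/13, -142/13) → (-946/169, 229/13, -2394/169)
T6 scale by (3, 1/2, -3): (-230/169, 106/13, -2152/169) → (-690/169, 53/13, 6456/169); (-946/169, 229/13, -2394/169) → (-2838/169, 229/26, 7182/169)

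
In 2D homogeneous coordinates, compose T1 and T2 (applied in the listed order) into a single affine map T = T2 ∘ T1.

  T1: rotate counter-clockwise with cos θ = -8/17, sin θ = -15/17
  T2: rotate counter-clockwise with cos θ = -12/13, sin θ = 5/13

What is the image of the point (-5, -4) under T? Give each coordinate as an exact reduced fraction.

T(p) = (-295/221, -1384/221)

T1 rotate counter-clockwise with cos θ = -8/17, sin θ = -15/17: (-5, -4) → (-20/17, 107/17)
T2 rotate counter-clockwise with cos θ = -12/13, sin θ = 5/13: (-20/17, 107/17) → (-295/221, -1384/221)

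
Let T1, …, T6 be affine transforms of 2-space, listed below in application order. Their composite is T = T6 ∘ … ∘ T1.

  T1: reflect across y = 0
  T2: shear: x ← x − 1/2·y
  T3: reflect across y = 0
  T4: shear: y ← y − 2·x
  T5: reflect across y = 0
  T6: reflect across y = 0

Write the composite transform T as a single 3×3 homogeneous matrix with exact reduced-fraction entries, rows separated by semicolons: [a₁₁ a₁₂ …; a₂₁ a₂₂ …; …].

T1 = [1 0 0; 0 -1 0; 0 0 1]
T2·T1 = [1 1/2 0; 0 -1 0; 0 0 1]
T3·…·T1 = [1 1/2 0; 0 1 0; 0 0 1]
T4·…·T1 = [1 1/2 0; -2 0 0; 0 0 1]
T5·…·T1 = [1 1/2 0; 2 0 0; 0 0 1]
T6·…·T1 = [1 1/2 0; -2 0 0; 0 0 1]

T = [1 1/2 0; -2 0 0; 0 0 1]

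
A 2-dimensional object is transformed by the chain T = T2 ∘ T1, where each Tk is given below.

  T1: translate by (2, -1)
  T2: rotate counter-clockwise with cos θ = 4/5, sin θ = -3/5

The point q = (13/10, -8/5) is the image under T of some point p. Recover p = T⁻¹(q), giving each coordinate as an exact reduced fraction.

p = (0, 1/2)

T1 = [1 0 2; 0 1 -1; 0 0 1]
T2·T1 = [4/5 3/5 1; -3/5 4/5 -2; 0 0 1]
det M = 1; M⁻¹ = [4/5 -3/5 -2; 3/5 4/5 1; 0 0 1]
M⁻¹ · (13/10, -8/5)ᵀ = (0, 1/2)ᵀ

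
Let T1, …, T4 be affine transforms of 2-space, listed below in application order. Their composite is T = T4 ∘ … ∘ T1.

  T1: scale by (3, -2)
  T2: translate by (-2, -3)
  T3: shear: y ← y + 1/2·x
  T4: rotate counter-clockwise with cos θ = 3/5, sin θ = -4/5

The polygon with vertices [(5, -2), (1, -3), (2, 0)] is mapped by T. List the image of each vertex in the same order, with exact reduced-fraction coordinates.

T1 scale by (3, -2): (5, -2) → (15, 4); (1, -3) → (3, 6); (2, 0) → (6, 0)
T2 translate by (-2, -3): (15, 4) → (13, 1); (3, 6) → (1, 3); (6, 0) → (4, -3)
T3 shear: y ← y + 1/2·x: (13, 1) → (13, 15/2); (1, 3) → (1, 7/2); (4, -3) → (4, -1)
T4 rotate counter-clockwise with cos θ = 3/5, sin θ = -4/5: (13, 15/2) → (69/5, -59/10); (1, 7/2) → (17/5, 13/10); (4, -1) → (8/5, -19/5)

image vertices: (69/5, -59/10), (17/5, 13/10), (8/5, -19/5)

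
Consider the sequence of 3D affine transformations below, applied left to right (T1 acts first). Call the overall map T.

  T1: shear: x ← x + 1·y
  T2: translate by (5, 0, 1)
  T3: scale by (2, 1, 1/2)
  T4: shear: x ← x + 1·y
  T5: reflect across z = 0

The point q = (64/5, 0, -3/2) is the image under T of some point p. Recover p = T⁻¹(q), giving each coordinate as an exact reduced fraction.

p = (7/5, 0, 2)

T1 = [1 1 0 0; 0 1 0 0; 0 0 1 0; 0 0 0 1]
T2·T1 = [1 1 0 5; 0 1 0 0; 0 0 1 1; 0 0 0 1]
T3·…·T1 = [2 2 0 10; 0 1 0 0; 0 0 1/2 1/2; 0 0 0 1]
T4·…·T1 = [2 3 0 10; 0 1 0 0; 0 0 1/2 1/2; 0 0 0 1]
T5·…·T1 = [2 3 0 10; 0 1 0 0; 0 0 -1/2 -1/2; 0 0 0 1]
det M = -1; M⁻¹ = [1/2 -3/2 0 -5; 0 1 0 0; 0 0 -2 -1; 0 0 0 1]
M⁻¹ · (64/5, 0, -3/2)ᵀ = (7/5, 0, 2)ᵀ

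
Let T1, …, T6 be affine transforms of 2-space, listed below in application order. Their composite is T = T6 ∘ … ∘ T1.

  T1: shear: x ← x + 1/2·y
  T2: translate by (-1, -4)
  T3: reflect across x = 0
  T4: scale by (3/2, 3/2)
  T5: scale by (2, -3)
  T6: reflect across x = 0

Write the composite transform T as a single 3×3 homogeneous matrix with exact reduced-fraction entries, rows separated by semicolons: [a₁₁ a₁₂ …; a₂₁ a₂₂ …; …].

T1 = [1 1/2 0; 0 1 0; 0 0 1]
T2·T1 = [1 1/2 -1; 0 1 -4; 0 0 1]
T3·…·T1 = [-1 -1/2 1; 0 1 -4; 0 0 1]
T4·…·T1 = [-3/2 -3/4 3/2; 0 3/2 -6; 0 0 1]
T5·…·T1 = [-3 -3/2 3; 0 -9/2 18; 0 0 1]
T6·…·T1 = [3 3/2 -3; 0 -9/2 18; 0 0 1]

T = [3 3/2 -3; 0 -9/2 18; 0 0 1]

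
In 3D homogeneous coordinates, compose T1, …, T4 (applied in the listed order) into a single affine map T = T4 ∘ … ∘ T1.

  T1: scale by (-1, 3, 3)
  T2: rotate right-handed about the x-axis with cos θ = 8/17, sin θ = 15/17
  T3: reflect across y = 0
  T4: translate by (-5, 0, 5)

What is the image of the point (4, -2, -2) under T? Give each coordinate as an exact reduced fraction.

T1 scale by (-1, 3, 3): (4, -2, -2) → (-4, -6, -6)
T2 rotate right-handed about the x-axis with cos θ = 8/17, sin θ = 15/17: (-4, -6, -6) → (-4, 42/17, -138/17)
T3 reflect across y = 0: (-4, 42/17, -138/17) → (-4, -42/17, -138/17)
T4 translate by (-5, 0, 5): (-4, -42/17, -138/17) → (-9, -42/17, -53/17)

T(p) = (-9, -42/17, -53/17)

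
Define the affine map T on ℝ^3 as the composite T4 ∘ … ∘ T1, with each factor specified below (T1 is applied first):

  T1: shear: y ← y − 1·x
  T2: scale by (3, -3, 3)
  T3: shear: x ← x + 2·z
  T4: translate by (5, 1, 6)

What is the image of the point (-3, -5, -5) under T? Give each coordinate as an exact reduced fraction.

T(p) = (-34, 7, -9)

T1 shear: y ← y − 1·x: (-3, -5, -5) → (-3, -2, -5)
T2 scale by (3, -3, 3): (-3, -2, -5) → (-9, 6, -15)
T3 shear: x ← x + 2·z: (-9, 6, -15) → (-39, 6, -15)
T4 translate by (5, 1, 6): (-39, 6, -15) → (-34, 7, -9)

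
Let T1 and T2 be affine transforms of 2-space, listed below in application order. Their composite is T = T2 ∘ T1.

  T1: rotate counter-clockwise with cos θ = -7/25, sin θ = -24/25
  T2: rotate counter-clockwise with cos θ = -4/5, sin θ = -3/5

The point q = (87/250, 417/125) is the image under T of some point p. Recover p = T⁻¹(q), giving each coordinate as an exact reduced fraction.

p = (3, -3/2)

T1 = [-7/25 24/25 0; -24/25 -7/25 0; 0 0 1]
T2·T1 = [-44/125 -117/125 0; 117/125 -44/125 0; 0 0 1]
det M = 1; M⁻¹ = [-44/125 117/125 0; -117/125 -44/125 0; 0 0 1]
M⁻¹ · (87/250, 417/125)ᵀ = (3, -3/2)ᵀ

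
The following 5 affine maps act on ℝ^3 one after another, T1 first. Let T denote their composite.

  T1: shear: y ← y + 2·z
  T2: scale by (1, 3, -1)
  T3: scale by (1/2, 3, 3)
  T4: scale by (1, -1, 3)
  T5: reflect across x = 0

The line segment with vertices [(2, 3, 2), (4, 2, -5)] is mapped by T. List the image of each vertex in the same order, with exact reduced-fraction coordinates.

T1 shear: y ← y + 2·z: (2, 3, 2) → (2, 7, 2); (4, 2, -5) → (4, -8, -5)
T2 scale by (1, 3, -1): (2, 7, 2) → (2, 21, -2); (4, -8, -5) → (4, -24, 5)
T3 scale by (1/2, 3, 3): (2, 21, -2) → (1, 63, -6); (4, -24, 5) → (2, -72, 15)
T4 scale by (1, -1, 3): (1, 63, -6) → (1, -63, -18); (2, -72, 15) → (2, 72, 45)
T5 reflect across x = 0: (1, -63, -18) → (-1, -63, -18); (2, 72, 45) → (-2, 72, 45)

image vertices: (-1, -63, -18), (-2, 72, 45)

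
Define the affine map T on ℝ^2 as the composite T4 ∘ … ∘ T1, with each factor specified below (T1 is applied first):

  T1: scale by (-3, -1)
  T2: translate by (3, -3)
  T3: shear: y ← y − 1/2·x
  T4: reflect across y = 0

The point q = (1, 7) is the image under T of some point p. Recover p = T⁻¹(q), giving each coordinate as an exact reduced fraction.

p = (2/3, 7/2)

T1 = [-3 0 0; 0 -1 0; 0 0 1]
T2·T1 = [-3 0 3; 0 -1 -3; 0 0 1]
T3·…·T1 = [-3 0 3; 3/2 -1 -9/2; 0 0 1]
T4·…·T1 = [-3 0 3; -3/2 1 9/2; 0 0 1]
det M = -3; M⁻¹ = [-1/3 0 1; -1/2 1 -3; 0 0 1]
M⁻¹ · (1, 7)ᵀ = (2/3, 7/2)ᵀ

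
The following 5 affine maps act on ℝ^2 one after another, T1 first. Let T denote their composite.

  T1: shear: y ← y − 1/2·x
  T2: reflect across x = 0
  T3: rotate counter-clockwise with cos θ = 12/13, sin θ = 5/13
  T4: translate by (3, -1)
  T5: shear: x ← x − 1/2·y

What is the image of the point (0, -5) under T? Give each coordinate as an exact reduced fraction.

T1 shear: y ← y − 1/2·x: (0, -5) → (0, -5)
T2 reflect across x = 0: (0, -5) → (0, -5)
T3 rotate counter-clockwise with cos θ = 12/13, sin θ = 5/13: (0, -5) → (25/13, -60/13)
T4 translate by (3, -1): (25/13, -60/13) → (64/13, -73/13)
T5 shear: x ← x − 1/2·y: (64/13, -73/13) → (201/26, -73/13)

T(p) = (201/26, -73/13)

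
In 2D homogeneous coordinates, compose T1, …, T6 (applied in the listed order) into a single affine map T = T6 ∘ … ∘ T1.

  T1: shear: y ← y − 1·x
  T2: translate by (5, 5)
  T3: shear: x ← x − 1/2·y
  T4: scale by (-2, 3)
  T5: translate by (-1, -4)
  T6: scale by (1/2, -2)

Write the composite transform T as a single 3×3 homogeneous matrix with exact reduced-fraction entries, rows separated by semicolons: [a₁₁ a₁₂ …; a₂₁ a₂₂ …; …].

T = [-3/2 1/2 -3; 6 -6 -22; 0 0 1]

T1 = [1 0 0; -1 1 0; 0 0 1]
T2·T1 = [1 0 5; -1 1 5; 0 0 1]
T3·…·T1 = [3/2 -1/2 5/2; -1 1 5; 0 0 1]
T4·…·T1 = [-3 1 -5; -3 3 15; 0 0 1]
T5·…·T1 = [-3 1 -6; -3 3 11; 0 0 1]
T6·…·T1 = [-3/2 1/2 -3; 6 -6 -22; 0 0 1]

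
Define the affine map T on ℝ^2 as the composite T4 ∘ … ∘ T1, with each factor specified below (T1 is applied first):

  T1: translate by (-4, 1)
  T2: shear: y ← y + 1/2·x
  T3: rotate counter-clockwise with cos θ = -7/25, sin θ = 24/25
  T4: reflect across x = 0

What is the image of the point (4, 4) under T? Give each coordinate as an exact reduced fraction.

T(p) = (24/5, -7/5)

T1 translate by (-4, 1): (4, 4) → (0, 5)
T2 shear: y ← y + 1/2·x: (0, 5) → (0, 5)
T3 rotate counter-clockwise with cos θ = -7/25, sin θ = 24/25: (0, 5) → (-24/5, -7/5)
T4 reflect across x = 0: (-24/5, -7/5) → (24/5, -7/5)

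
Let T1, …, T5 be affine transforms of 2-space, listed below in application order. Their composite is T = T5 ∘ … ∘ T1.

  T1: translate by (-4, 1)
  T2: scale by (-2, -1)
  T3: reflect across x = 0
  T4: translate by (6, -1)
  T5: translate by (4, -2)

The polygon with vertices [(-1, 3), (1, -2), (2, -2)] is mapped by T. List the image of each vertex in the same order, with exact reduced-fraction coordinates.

T1 translate by (-4, 1): (-1, 3) → (-5, 4); (1, -2) → (-3, -1); (2, -2) → (-2, -1)
T2 scale by (-2, -1): (-5, 4) → (10, -4); (-3, -1) → (6, 1); (-2, -1) → (4, 1)
T3 reflect across x = 0: (10, -4) → (-10, -4); (6, 1) → (-6, 1); (4, 1) → (-4, 1)
T4 translate by (6, -1): (-10, -4) → (-4, -5); (-6, 1) → (0, 0); (-4, 1) → (2, 0)
T5 translate by (4, -2): (-4, -5) → (0, -7); (0, 0) → (4, -2); (2, 0) → (6, -2)

image vertices: (0, -7), (4, -2), (6, -2)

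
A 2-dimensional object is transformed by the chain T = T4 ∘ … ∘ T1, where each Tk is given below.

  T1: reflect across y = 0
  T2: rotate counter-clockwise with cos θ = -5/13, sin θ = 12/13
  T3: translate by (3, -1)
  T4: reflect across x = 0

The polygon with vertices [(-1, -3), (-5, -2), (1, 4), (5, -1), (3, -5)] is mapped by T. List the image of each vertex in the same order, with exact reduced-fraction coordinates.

T1 reflect across y = 0: (-1, -3) → (-1, 3); (-5, -2) → (-5, 2); (1, 4) → (1, -4); (5, -1) → (5, 1); (3, -5) → (3, 5)
T2 rotate counter-clockwise with cos θ = -5/13, sin θ = 12/13: (-1, 3) → (-31/13, -27/13); (-5, 2) → (1/13, -70/13); (1, -4) → (43/13, 32/13); (5, 1) → (-37/13, 55/13); (3, 5) → (-75/13, 11/13)
T3 translate by (3, -1): (-31/13, -27/13) → (8/13, -40/13); (1/13, -70/13) → (40/13, -83/13); (43/13, 32/13) → (82/13, 19/13); (-37/13, 55/13) → (2/13, 42/13); (-75/13, 11/13) → (-36/13, -2/13)
T4 reflect across x = 0: (8/13, -40/13) → (-8/13, -40/13); (40/13, -83/13) → (-40/13, -83/13); (82/13, 19/13) → (-82/13, 19/13); (2/13, 42/13) → (-2/13, 42/13); (-36/13, -2/13) → (36/13, -2/13)

image vertices: (-8/13, -40/13), (-40/13, -83/13), (-82/13, 19/13), (-2/13, 42/13), (36/13, -2/13)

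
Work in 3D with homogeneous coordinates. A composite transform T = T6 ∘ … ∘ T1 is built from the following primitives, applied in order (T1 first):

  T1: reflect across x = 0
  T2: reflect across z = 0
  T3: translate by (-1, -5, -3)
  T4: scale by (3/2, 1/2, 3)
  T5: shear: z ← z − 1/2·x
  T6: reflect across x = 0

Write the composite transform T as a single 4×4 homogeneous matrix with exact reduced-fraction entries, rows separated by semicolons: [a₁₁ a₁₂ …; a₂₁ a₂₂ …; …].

T = [3/2 0 0 3/2; 0 1/2 0 -5/2; 3/4 0 -3 -33/4; 0 0 0 1]

T1 = [-1 0 0 0; 0 1 0 0; 0 0 1 0; 0 0 0 1]
T2·T1 = [-1 0 0 0; 0 1 0 0; 0 0 -1 0; 0 0 0 1]
T3·…·T1 = [-1 0 0 -1; 0 1 0 -5; 0 0 -1 -3; 0 0 0 1]
T4·…·T1 = [-3/2 0 0 -3/2; 0 1/2 0 -5/2; 0 0 -3 -9; 0 0 0 1]
T5·…·T1 = [-3/2 0 0 -3/2; 0 1/2 0 -5/2; 3/4 0 -3 -33/4; 0 0 0 1]
T6·…·T1 = [3/2 0 0 3/2; 0 1/2 0 -5/2; 3/4 0 -3 -33/4; 0 0 0 1]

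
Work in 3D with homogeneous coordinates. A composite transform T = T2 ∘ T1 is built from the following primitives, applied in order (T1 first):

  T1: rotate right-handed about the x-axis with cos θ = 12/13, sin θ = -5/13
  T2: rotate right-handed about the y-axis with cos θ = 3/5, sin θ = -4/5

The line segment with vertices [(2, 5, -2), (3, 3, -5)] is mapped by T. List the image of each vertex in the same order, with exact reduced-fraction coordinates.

image vertices: (274/65, 50/13, -43/65), (417/65, 11/13, -69/65)

T1 rotate right-handed about the x-axis with cos θ = 12/13, sin θ = -5/13: (2, 5, -2) → (2, 50/13, -49/13); (3, 3, -5) → (3, 11/13, -75/13)
T2 rotate right-handed about the y-axis with cos θ = 3/5, sin θ = -4/5: (2, 50/13, -49/13) → (274/65, 50/13, -43/65); (3, 11/13, -75/13) → (417/65, 11/13, -69/65)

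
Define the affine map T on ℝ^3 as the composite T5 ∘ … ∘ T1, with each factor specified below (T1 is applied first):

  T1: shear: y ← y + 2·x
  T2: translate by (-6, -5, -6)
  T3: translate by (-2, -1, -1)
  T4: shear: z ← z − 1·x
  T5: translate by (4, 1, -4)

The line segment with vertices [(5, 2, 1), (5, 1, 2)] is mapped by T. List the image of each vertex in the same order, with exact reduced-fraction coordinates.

T1 shear: y ← y + 2·x: (5, 2, 1) → (5, 12, 1); (5, 1, 2) → (5, 11, 2)
T2 translate by (-6, -5, -6): (5, 12, 1) → (-1, 7, -5); (5, 11, 2) → (-1, 6, -4)
T3 translate by (-2, -1, -1): (-1, 7, -5) → (-3, 6, -6); (-1, 6, -4) → (-3, 5, -5)
T4 shear: z ← z − 1·x: (-3, 6, -6) → (-3, 6, -3); (-3, 5, -5) → (-3, 5, -2)
T5 translate by (4, 1, -4): (-3, 6, -3) → (1, 7, -7); (-3, 5, -2) → (1, 6, -6)

image vertices: (1, 7, -7), (1, 6, -6)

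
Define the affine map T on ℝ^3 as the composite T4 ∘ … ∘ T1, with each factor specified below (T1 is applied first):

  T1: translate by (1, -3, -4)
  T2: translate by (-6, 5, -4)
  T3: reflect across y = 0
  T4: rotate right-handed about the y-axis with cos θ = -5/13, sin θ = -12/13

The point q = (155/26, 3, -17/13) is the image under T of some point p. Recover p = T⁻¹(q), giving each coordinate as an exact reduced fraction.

T1 = [1 0 0 1; 0 1 0 -3; 0 0 1 -4; 0 0 0 1]
T2·T1 = [1 0 0 -5; 0 1 0 2; 0 0 1 -8; 0 0 0 1]
T3·…·T1 = [1 0 0 -5; 0 -1 0 -2; 0 0 1 -8; 0 0 0 1]
T4·…·T1 = [-5/13 0 -12/13 121/13; 0 -1 0 -2; 12/13 0 -5/13 -20/13; 0 0 0 1]
det M = -1; M⁻¹ = [-5/13 0 12/13 5; 0 -1 0 -2; -12/13 0 -5/13 8; 0 0 0 1]
M⁻¹ · (155/26, 3, -17/13)ᵀ = (3/2, -5, 3)ᵀ

p = (3/2, -5, 3)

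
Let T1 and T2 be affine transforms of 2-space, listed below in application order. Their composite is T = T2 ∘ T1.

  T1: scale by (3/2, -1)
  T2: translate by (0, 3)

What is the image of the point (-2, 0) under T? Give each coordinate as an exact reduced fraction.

T1 scale by (3/2, -1): (-2, 0) → (-3, 0)
T2 translate by (0, 3): (-3, 0) → (-3, 3)

T(p) = (-3, 3)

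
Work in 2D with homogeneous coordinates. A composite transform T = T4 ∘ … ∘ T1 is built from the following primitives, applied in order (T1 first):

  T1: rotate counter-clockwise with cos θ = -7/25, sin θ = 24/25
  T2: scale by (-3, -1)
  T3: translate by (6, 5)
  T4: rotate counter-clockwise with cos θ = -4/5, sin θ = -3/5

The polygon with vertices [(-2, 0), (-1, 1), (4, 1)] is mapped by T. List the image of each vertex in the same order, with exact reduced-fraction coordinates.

image vertices: (87/125, -1016/125), (-336/125, -1227/125), (-1116/125, -1062/125)

T1 rotate counter-clockwise with cos θ = -7/25, sin θ = 24/25: (-2, 0) → (14/25, -48/25); (-1, 1) → (-17/25, -31/25); (4, 1) → (-52/25, 89/25)
T2 scale by (-3, -1): (14/25, -48/25) → (-42/25, 48/25); (-17/25, -31/25) → (51/25, 31/25); (-52/25, 89/25) → (156/25, -89/25)
T3 translate by (6, 5): (-42/25, 48/25) → (108/25, 173/25); (51/25, 31/25) → (201/25, 156/25); (156/25, -89/25) → (306/25, 36/25)
T4 rotate counter-clockwise with cos θ = -4/5, sin θ = -3/5: (108/25, 173/25) → (87/125, -1016/125); (201/25, 156/25) → (-336/125, -1227/125); (306/25, 36/25) → (-1116/125, -1062/125)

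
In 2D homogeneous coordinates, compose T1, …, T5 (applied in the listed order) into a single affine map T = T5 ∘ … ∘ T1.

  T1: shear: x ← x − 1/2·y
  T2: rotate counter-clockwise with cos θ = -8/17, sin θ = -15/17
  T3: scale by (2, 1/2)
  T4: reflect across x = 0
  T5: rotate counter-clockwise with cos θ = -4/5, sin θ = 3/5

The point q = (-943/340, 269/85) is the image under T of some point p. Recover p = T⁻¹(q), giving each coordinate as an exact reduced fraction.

p = (2, -1)

T1 = [1 -1/2 0; 0 1 0; 0 0 1]
T2·T1 = [-8/17 19/17 0; -15/17 -1/34 0; 0 0 1]
T3·…·T1 = [-16/17 38/17 0; -15/34 -1/68 0; 0 0 1]
T4·…·T1 = [16/17 -38/17 0; -15/34 -1/68 0; 0 0 1]
T5·…·T1 = [-83/170 611/340 0; 78/85 -113/85 0; 0 0 1]
det M = -1; M⁻¹ = [113/85 611/340 0; 78/85 83/170 0; 0 0 1]
M⁻¹ · (-943/340, 269/85)ᵀ = (2, -1)ᵀ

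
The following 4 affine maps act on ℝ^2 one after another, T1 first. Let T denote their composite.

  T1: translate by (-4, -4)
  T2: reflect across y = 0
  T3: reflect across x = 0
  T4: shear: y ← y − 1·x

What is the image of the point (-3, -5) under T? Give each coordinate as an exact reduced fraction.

T(p) = (7, 2)

T1 translate by (-4, -4): (-3, -5) → (-7, -9)
T2 reflect across y = 0: (-7, -9) → (-7, 9)
T3 reflect across x = 0: (-7, 9) → (7, 9)
T4 shear: y ← y − 1·x: (7, 9) → (7, 2)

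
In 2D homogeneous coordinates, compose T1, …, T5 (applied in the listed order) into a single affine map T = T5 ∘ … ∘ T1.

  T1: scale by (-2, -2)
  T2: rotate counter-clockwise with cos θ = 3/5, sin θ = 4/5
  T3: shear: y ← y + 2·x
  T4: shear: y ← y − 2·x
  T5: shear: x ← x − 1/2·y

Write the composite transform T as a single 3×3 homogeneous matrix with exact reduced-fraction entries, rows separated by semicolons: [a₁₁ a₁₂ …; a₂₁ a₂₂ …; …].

T1 = [-2 0 0; 0 -2 0; 0 0 1]
T2·T1 = [-6/5 8/5 0; -8/5 -6/5 0; 0 0 1]
T3·…·T1 = [-6/5 8/5 0; -4 2 0; 0 0 1]
T4·…·T1 = [-6/5 8/5 0; -8/5 -6/5 0; 0 0 1]
T5·…·T1 = [-2/5 11/5 0; -8/5 -6/5 0; 0 0 1]

T = [-2/5 11/5 0; -8/5 -6/5 0; 0 0 1]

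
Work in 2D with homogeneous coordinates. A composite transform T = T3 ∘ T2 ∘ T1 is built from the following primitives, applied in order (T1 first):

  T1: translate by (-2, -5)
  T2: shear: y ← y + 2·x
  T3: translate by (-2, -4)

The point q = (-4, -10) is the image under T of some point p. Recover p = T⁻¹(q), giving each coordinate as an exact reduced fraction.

T1 = [1 0 -2; 0 1 -5; 0 0 1]
T2·T1 = [1 0 -2; 2 1 -9; 0 0 1]
T3·…·T1 = [1 0 -4; 2 1 -13; 0 0 1]
det M = 1; M⁻¹ = [1 0 4; -2 1 5; 0 0 1]
M⁻¹ · (-4, -10)ᵀ = (0, 3)ᵀ

p = (0, 3)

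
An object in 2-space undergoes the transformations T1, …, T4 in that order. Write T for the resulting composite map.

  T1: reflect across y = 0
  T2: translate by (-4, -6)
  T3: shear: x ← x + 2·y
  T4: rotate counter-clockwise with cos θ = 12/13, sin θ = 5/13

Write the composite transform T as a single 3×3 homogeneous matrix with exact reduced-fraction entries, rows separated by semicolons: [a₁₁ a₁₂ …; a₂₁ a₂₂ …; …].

T1 = [1 0 0; 0 -1 0; 0 0 1]
T2·T1 = [1 0 -4; 0 -1 -6; 0 0 1]
T3·…·T1 = [1 -2 -16; 0 -1 -6; 0 0 1]
T4·…·T1 = [12/13 -19/13 -162/13; 5/13 -22/13 -152/13; 0 0 1]

T = [12/13 -19/13 -162/13; 5/13 -22/13 -152/13; 0 0 1]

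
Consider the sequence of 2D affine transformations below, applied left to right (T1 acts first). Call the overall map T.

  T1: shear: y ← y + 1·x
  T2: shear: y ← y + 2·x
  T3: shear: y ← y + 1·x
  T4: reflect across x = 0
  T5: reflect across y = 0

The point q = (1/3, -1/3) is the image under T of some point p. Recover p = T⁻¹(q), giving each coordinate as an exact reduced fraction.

p = (-1/3, 5/3)

T1 = [1 0 0; 1 1 0; 0 0 1]
T2·T1 = [1 0 0; 3 1 0; 0 0 1]
T3·…·T1 = [1 0 0; 4 1 0; 0 0 1]
T4·…·T1 = [-1 0 0; 4 1 0; 0 0 1]
T5·…·T1 = [-1 0 0; -4 -1 0; 0 0 1]
det M = 1; M⁻¹ = [-1 0 0; 4 -1 0; 0 0 1]
M⁻¹ · (1/3, -1/3)ᵀ = (-1/3, 5/3)ᵀ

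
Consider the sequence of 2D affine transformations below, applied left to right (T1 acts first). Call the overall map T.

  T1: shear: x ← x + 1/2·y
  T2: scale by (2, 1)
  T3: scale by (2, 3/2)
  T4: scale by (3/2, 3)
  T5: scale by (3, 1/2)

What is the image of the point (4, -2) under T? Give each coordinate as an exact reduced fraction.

T(p) = (54, -9/2)

T1 shear: x ← x + 1/2·y: (4, -2) → (3, -2)
T2 scale by (2, 1): (3, -2) → (6, -2)
T3 scale by (2, 3/2): (6, -2) → (12, -3)
T4 scale by (3/2, 3): (12, -3) → (18, -9)
T5 scale by (3, 1/2): (18, -9) → (54, -9/2)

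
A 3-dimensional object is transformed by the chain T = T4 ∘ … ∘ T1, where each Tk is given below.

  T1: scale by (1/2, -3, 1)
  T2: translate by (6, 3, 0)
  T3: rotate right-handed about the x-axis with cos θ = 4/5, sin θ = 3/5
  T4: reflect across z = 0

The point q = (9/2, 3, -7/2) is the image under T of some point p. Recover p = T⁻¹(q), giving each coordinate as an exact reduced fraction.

T1 = [1/2 0 0 0; 0 -3 0 0; 0 0 1 0; 0 0 0 1]
T2·T1 = [1/2 0 0 6; 0 -3 0 3; 0 0 1 0; 0 0 0 1]
T3·…·T1 = [1/2 0 0 6; 0 -12/5 -3/5 12/5; 0 -9/5 4/5 9/5; 0 0 0 1]
T4·…·T1 = [1/2 0 0 6; 0 -12/5 -3/5 12/5; 0 9/5 -4/5 -9/5; 0 0 0 1]
det M = 3/2; M⁻¹ = [2 0 0 -12; 0 -4/15 1/5 1; 0 -3/5 -4/5 0; 0 0 0 1]
M⁻¹ · (9/2, 3, -7/2)ᵀ = (-3, -1/2, 1)ᵀ

p = (-3, -1/2, 1)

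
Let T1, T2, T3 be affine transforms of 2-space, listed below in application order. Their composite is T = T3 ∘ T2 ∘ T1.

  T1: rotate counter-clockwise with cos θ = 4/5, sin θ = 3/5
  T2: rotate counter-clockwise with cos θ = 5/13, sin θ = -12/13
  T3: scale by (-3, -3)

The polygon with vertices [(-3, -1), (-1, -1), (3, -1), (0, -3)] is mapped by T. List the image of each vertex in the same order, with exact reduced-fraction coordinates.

T1 rotate counter-clockwise with cos θ = 4/5, sin θ = 3/5: (-3, -1) → (-9/5, -13/5); (-1, -1) → (-1/5, -7/5); (3, -1) → (3, 1); (0, -3) → (9/5, -12/5)
T2 rotate counter-clockwise with cos θ = 5/13, sin θ = -12/13: (-9/5, -13/5) → (-201/65, 43/65); (-1/5, -7/5) → (-89/65, -23/65); (3, 1) → (27/13, -31/13); (9/5, -12/5) → (-99/65, -168/65)
T3 scale by (-3, -3): (-201/65, 43/65) → (603/65, -129/65); (-89/65, -23/65) → (267/65, 69/65); (27/13, -31/13) → (-81/13, 93/13); (-99/65, -168/65) → (297/65, 504/65)

image vertices: (603/65, -129/65), (267/65, 69/65), (-81/13, 93/13), (297/65, 504/65)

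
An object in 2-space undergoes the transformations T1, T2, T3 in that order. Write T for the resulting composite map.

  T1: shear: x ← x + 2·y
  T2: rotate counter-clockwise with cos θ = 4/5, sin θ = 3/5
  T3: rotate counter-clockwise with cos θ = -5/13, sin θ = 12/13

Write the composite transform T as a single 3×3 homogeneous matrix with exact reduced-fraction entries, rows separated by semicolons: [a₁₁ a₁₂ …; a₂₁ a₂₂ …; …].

T = [-56/65 -29/13 0; 33/65 2/13 0; 0 0 1]

T1 = [1 2 0; 0 1 0; 0 0 1]
T2·T1 = [4/5 1 0; 3/5 2 0; 0 0 1]
T3·…·T1 = [-56/65 -29/13 0; 33/65 2/13 0; 0 0 1]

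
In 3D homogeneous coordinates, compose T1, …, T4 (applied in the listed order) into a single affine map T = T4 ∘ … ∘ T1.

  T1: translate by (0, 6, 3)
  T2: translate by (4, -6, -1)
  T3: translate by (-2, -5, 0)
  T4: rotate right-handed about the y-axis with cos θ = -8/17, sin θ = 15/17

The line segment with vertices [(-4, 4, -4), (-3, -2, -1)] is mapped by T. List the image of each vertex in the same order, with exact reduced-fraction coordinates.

image vertices: (-14/17, -1, 46/17), (23/17, -7, 7/17)

T1 translate by (0, 6, 3): (-4, 4, -4) → (-4, 10, -1); (-3, -2, -1) → (-3, 4, 2)
T2 translate by (4, -6, -1): (-4, 10, -1) → (0, 4, -2); (-3, 4, 2) → (1, -2, 1)
T3 translate by (-2, -5, 0): (0, 4, -2) → (-2, -1, -2); (1, -2, 1) → (-1, -7, 1)
T4 rotate right-handed about the y-axis with cos θ = -8/17, sin θ = 15/17: (-2, -1, -2) → (-14/17, -1, 46/17); (-1, -7, 1) → (23/17, -7, 7/17)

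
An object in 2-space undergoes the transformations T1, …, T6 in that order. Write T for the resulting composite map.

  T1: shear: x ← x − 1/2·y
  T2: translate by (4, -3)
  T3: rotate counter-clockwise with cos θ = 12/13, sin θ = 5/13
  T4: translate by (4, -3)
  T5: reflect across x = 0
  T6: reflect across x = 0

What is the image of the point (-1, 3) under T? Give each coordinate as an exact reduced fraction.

T1 shear: x ← x − 1/2·y: (-1, 3) → (-5/2, 3)
T2 translate by (4, -3): (-5/2, 3) → (3/2, 0)
T3 rotate counter-clockwise with cos θ = 12/13, sin θ = 5/13: (3/2, 0) → (18/13, 15/26)
T4 translate by (4, -3): (18/13, 15/26) → (70/13, -63/26)
T5 reflect across x = 0: (70/13, -63/26) → (-70/13, -63/26)
T6 reflect across x = 0: (-70/13, -63/26) → (70/13, -63/26)

T(p) = (70/13, -63/26)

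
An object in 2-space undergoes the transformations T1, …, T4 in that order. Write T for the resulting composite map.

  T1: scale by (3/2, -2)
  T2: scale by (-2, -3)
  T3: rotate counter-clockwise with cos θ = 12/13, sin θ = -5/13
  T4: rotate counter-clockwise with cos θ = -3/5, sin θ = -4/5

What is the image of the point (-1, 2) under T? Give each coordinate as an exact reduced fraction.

T1 scale by (3/2, -2): (-1, 2) → (-3/2, -4)
T2 scale by (-2, -3): (-3/2, -4) → (3, 12)
T3 rotate counter-clockwise with cos θ = 12/13, sin θ = -5/13: (3, 12) → (96/13, 129/13)
T4 rotate counter-clockwise with cos θ = -3/5, sin θ = -4/5: (96/13, 129/13) → (228/65, -771/65)

T(p) = (228/65, -771/65)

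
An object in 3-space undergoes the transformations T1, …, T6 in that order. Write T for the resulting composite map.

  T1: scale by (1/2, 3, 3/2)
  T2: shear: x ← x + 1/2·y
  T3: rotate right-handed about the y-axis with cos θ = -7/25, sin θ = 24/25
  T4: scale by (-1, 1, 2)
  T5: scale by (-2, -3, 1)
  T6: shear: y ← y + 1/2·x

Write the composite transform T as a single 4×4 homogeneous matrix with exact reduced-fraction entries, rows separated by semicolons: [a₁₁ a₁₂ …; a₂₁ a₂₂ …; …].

T1 = [1/2 0 0 0; 0 3 0 0; 0 0 3/2 0; 0 0 0 1]
T2·T1 = [1/2 3/2 0 0; 0 3 0 0; 0 0 3/2 0; 0 0 0 1]
T3·…·T1 = [-7/50 -21/50 36/25 0; 0 3 0 0; -12/25 -36/25 -21/50 0; 0 0 0 1]
T4·…·T1 = [7/50 21/50 -36/25 0; 0 3 0 0; -24/25 -72/25 -21/25 0; 0 0 0 1]
T5·…·T1 = [-7/25 -21/25 72/25 0; 0 -9 0 0; -24/25 -72/25 -21/25 0; 0 0 0 1]
T6·…·T1 = [-7/25 -21/25 72/25 0; -7/50 -471/50 36/25 0; -24/25 -72/25 -21/25 0; 0 0 0 1]

T = [-7/25 -21/25 72/25 0; -7/50 -471/50 36/25 0; -24/25 -72/25 -21/25 0; 0 0 0 1]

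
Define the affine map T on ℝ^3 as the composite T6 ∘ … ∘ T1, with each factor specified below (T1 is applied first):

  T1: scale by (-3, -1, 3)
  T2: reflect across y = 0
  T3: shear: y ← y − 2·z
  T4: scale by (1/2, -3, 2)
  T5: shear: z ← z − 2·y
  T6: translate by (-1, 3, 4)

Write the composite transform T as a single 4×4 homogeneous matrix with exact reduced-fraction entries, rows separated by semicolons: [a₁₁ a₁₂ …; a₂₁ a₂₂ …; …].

T1 = [-3 0 0 0; 0 -1 0 0; 0 0 3 0; 0 0 0 1]
T2·T1 = [-3 0 0 0; 0 1 0 0; 0 0 3 0; 0 0 0 1]
T3·…·T1 = [-3 0 0 0; 0 1 -6 0; 0 0 3 0; 0 0 0 1]
T4·…·T1 = [-3/2 0 0 0; 0 -3 18 0; 0 0 6 0; 0 0 0 1]
T5·…·T1 = [-3/2 0 0 0; 0 -3 18 0; 0 6 -30 0; 0 0 0 1]
T6·…·T1 = [-3/2 0 0 -1; 0 -3 18 3; 0 6 -30 4; 0 0 0 1]

T = [-3/2 0 0 -1; 0 -3 18 3; 0 6 -30 4; 0 0 0 1]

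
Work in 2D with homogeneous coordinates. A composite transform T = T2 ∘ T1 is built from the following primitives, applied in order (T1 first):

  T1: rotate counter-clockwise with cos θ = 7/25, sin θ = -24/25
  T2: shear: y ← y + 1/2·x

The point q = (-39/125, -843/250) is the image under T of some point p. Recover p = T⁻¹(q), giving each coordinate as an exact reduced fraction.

p = (3, -6/5)

T1 = [7/25 24/25 0; -24/25 7/25 0; 0 0 1]
T2·T1 = [7/25 24/25 0; -41/50 19/25 0; 0 0 1]
det M = 1; M⁻¹ = [19/25 -24/25 0; 41/50 7/25 0; 0 0 1]
M⁻¹ · (-39/125, -843/250)ᵀ = (3, -6/5)ᵀ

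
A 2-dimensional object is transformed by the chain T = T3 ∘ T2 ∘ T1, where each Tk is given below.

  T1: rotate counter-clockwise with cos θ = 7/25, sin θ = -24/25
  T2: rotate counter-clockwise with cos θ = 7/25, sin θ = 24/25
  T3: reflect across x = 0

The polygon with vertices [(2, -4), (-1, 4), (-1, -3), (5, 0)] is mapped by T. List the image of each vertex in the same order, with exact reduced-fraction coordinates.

image vertices: (-2, -4), (1, 4), (1, -3), (-5, 0)

T1 rotate counter-clockwise with cos θ = 7/25, sin θ = -24/25: (2, -4) → (-82/25, -76/25); (-1, 4) → (89/25, 52/25); (-1, -3) → (-79/25, 3/25); (5, 0) → (7/5, -24/5)
T2 rotate counter-clockwise with cos θ = 7/25, sin θ = 24/25: (-82/25, -76/25) → (2, -4); (89/25, 52/25) → (-1, 4); (-79/25, 3/25) → (-1, -3); (7/5, -24/5) → (5, 0)
T3 reflect across x = 0: (2, -4) → (-2, -4); (-1, 4) → (1, 4); (-1, -3) → (1, -3); (5, 0) → (-5, 0)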